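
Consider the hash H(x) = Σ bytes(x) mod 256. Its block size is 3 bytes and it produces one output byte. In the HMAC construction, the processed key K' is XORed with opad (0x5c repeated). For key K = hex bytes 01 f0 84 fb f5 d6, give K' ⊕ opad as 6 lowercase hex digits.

675c5c

Key hex bytes 01 f0 84 fb f5 d6 is 6 bytes > B = 3, so hash it first: H(key) = 3b, then zero-pad to 3 bytes: K' = 3b 00 00.
XOR each byte with 0x5c: 3b⊕5c=67, 00⊕5c=5c, 00⊕5c=5c.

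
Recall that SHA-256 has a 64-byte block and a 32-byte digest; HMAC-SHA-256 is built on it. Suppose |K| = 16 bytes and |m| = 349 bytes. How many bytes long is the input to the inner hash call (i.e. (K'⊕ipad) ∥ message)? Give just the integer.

413

Key is 16 ≤ 64 bytes, zero-padded: |K'| = 64.
Inner input = (K'⊕ipad) ∥ m → 64 + 349 = 413 bytes.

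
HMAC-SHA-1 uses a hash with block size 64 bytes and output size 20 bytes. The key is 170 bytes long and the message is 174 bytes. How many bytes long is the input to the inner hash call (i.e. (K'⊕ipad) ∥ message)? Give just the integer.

238

Key is 170 > 64 bytes, so it is hashed to 20 bytes then zero-padded to 64: |K'| = 64.
Inner input = (K'⊕ipad) ∥ m → 64 + 174 = 238 bytes.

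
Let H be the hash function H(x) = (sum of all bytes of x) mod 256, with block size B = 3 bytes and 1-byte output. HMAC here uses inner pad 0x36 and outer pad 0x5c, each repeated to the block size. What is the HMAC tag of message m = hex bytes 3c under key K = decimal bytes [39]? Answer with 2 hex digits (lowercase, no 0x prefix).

Key decimal bytes [39] = 27 is 1 byte ≤ B = 3; zero-pad to 3 bytes: K' = 27 00 00.
K' ⊕ ipad = 11 36 36.  K' ⊕ opad = 7b 5c 5c.
Inner input = (K'⊕ipad) ∥ m = 11 36 36 ∥ 3c.
Inner hash: sum = 17+54+54+60 = 185 → b9.
Outer input = (K'⊕opad) ∥ inner = 7b 5c 5c ∥ b9.
Outer hash (tag): sum = 123+92+92+185 = 492; mod 256 = 236 → ec.

ec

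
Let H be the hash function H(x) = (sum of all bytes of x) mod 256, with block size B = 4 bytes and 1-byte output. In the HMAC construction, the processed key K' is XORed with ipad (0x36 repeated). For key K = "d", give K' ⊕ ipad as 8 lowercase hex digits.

52363636

Key "d" = 64 is 1 byte ≤ B = 4; zero-pad to 4 bytes: K' = 64 00 00 00.
XOR each byte with 0x36: 64⊕36=52, 00⊕36=36, 00⊕36=36, 00⊕36=36.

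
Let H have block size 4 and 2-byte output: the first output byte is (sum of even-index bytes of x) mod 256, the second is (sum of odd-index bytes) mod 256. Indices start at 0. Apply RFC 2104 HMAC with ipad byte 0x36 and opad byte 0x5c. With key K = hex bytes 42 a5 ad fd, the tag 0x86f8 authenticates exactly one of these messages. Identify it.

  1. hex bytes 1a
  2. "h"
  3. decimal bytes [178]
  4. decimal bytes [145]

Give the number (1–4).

Key hex bytes 42 a5 ad fd is exactly B = 4 bytes: K' = 42 a5 ad fd.
K' ⊕ ipad = 74 93 9b cb; K' ⊕ opad = 1e f9 f1 a1.
m1: inner = H(74 93 9b cb 1a) = 29 5e; tag = H(1e f9 f1 a1 29 5e) = 38f8
m2: inner = H(74 93 9b cb 68) = 77 5e; tag = H(1e f9 f1 a1 77 5e) = 86f8 ← matches
m3: inner = H(74 93 9b cb b2) = c1 5e; tag = H(1e f9 f1 a1 c1 5e) = d0f8
m4: inner = H(74 93 9b cb 91) = a0 5e; tag = H(1e f9 f1 a1 a0 5e) = aff8

2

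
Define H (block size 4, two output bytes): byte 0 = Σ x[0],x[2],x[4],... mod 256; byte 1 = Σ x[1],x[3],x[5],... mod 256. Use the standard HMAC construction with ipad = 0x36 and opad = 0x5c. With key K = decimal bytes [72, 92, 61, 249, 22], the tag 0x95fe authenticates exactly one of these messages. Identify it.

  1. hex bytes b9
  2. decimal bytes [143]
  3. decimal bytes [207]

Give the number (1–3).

Key decimal bytes [72, 92, 61, 249, 22] = 48 5c 3d f9 16 is 5 bytes > B = 4, so hash it first: H(key) = 9b 55, then zero-pad to 4 bytes: K' = 9b 55 00 00.
K' ⊕ ipad = ad 63 36 36; K' ⊕ opad = c7 09 5c 5c.
m1: inner = H(ad 63 36 36 b9) = 9c 99; tag = H(c7 09 5c 5c 9c 99) = bffe
m2: inner = H(ad 63 36 36 8f) = 72 99; tag = H(c7 09 5c 5c 72 99) = 95fe ← matches
m3: inner = H(ad 63 36 36 cf) = b2 99; tag = H(c7 09 5c 5c b2 99) = d5fe

2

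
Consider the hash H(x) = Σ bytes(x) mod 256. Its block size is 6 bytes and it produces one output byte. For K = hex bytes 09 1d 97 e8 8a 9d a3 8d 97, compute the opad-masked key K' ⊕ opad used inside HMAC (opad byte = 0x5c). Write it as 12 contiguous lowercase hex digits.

Key hex bytes 09 1d 97 e8 8a 9d a3 8d 97 is 9 bytes > B = 6, so hash it first: H(key) = 93, then zero-pad to 6 bytes: K' = 93 00 00 00 00 00.
XOR each byte with 0x5c: 93⊕5c=cf, 00⊕5c=5c, 00⊕5c=5c, 00⊕5c=5c, 00⊕5c=5c, 00⊕5c=5c.

cf5c5c5c5c5c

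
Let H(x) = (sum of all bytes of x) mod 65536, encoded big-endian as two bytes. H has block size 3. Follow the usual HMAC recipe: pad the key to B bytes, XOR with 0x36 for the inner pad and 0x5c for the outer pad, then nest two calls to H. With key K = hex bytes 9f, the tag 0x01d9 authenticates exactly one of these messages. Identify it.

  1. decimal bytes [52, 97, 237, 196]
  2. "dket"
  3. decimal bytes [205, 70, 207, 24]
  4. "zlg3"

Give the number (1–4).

1

Key hex bytes 9f is 1 byte ≤ B = 3; zero-pad to 3 bytes: K' = 9f 00 00.
K' ⊕ ipad = a9 36 36; K' ⊕ opad = c3 5c 5c.
m1: inner = H(a9 36 36 34 61 ed c4) = 03 5b; tag = H(c3 5c 5c 03 5b) = 01d9 ← matches
m2: inner = H(a9 36 36 64 6b 65 74) = 02 bd; tag = H(c3 5c 5c 02 bd) = 023a
m3: inner = H(a9 36 36 cd 46 cf 18) = 03 0f; tag = H(c3 5c 5c 03 0f) = 018d
m4: inner = H(a9 36 36 7a 6c 67 33) = 02 95; tag = H(c3 5c 5c 02 95) = 0212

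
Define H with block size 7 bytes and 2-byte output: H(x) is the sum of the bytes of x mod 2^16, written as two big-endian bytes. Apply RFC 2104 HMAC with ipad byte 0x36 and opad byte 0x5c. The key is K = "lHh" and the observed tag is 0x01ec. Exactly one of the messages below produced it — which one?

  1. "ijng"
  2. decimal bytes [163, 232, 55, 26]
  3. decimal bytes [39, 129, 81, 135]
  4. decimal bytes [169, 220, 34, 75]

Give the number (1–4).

Key "lHh" = 6c 48 68 is 3 bytes ≤ B = 7; zero-pad to 7 bytes: K' = 6c 48 68 00 00 00 00.
K' ⊕ ipad = 5a 7e 5e 36 36 36 36; K' ⊕ opad = 30 14 34 5c 5c 5c 5c.
m1: inner = H(5a 7e 5e 36 36 36 36 69 6a 6e 67) = 03 b6; tag = H(30 14 34 5c 5c 5c 5c 03 b6) = 02a1
m2: inner = H(5a 7e 5e 36 36 36 36 a3 e8 37 1a) = 03 ea; tag = H(30 14 34 5c 5c 5c 5c 03 ea) = 02d5
m3: inner = H(5a 7e 5e 36 36 36 36 27 81 51 87) = 03 8e; tag = H(30 14 34 5c 5c 5c 5c 03 8e) = 0279
m4: inner = H(5a 7e 5e 36 36 36 36 a9 dc 22 4b) = 04 00; tag = H(30 14 34 5c 5c 5c 5c 04 00) = 01ec ← matches

4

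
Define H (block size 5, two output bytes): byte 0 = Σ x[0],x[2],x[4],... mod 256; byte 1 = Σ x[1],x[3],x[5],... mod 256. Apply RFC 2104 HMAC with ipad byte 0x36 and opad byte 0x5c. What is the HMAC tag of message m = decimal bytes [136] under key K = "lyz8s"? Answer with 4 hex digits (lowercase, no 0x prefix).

Key "lyz8s" = 6c 79 7a 38 73 is exactly B = 5 bytes: K' = 6c 79 7a 38 73.
K' ⊕ ipad = 5a 4f 4c 0e 45.  K' ⊕ opad = 30 25 26 64 2f.
Inner input = (K'⊕ipad) ∥ m = 5a 4f 4c 0e 45 ∥ 88.
Inner hash: even-index sum = 235 mod 256 = 235; odd-index sum = 229 mod 256 = 229 → eb e5.
Outer input = (K'⊕opad) ∥ inner = 30 25 26 64 2f ∥ eb e5.
Outer hash (tag): even-index sum = 362 mod 256 = 106; odd-index sum = 372 mod 256 = 116 → 6a 74.

6a74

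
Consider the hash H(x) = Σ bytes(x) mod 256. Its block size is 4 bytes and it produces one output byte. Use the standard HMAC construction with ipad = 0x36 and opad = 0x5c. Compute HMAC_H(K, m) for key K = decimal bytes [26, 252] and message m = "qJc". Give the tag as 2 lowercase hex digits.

1e

Key decimal bytes [26, 252] = 1a fc is 2 bytes ≤ B = 4; zero-pad to 4 bytes: K' = 1a fc 00 00.
K' ⊕ ipad = 2c ca 36 36.  K' ⊕ opad = 46 a0 5c 5c.
Inner input = (K'⊕ipad) ∥ m = 2c ca 36 36 ∥ 71 4a 63.
Inner hash: sum = 44+202+54+54+113+74+99 = 640; mod 256 = 128 → 80.
Outer input = (K'⊕opad) ∥ inner = 46 a0 5c 5c ∥ 80.
Outer hash (tag): sum = 70+160+92+92+128 = 542; mod 256 = 30 → 1e.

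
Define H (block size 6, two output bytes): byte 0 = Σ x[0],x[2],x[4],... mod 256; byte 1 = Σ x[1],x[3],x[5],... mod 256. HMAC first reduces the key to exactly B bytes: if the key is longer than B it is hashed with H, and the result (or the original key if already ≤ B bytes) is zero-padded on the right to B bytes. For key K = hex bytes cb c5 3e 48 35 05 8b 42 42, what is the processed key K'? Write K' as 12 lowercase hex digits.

|K| = 9 > B = 6, so first hash the key.
H(K): even-index sum = 523 mod 256 = 11; odd-index sum = 340 mod 256 = 84 → 0b 54.
Zero-pad H(K) = 0b 54 to 6 bytes: K' = 0b 54 00 00 00 00.

0b5400000000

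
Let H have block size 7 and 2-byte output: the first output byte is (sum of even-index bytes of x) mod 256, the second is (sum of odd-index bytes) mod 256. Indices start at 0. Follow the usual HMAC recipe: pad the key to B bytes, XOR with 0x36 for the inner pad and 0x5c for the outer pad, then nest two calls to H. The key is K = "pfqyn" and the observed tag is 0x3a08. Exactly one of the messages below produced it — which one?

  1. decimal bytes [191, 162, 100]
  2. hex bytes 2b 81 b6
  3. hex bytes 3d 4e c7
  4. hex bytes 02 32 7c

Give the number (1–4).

Key "pfqyn" = 70 66 71 79 6e is 5 bytes ≤ B = 7; zero-pad to 7 bytes: K' = 70 66 71 79 6e 00 00.
K' ⊕ ipad = 46 50 47 4f 58 36 36; K' ⊕ opad = 2c 3a 2d 25 32 5c 5c.
m1: inner = H(46 50 47 4f 58 36 36 bf a2 64) = bd f8; tag = H(2c 3a 2d 25 32 5c 5c bd f8) = df78
m2: inner = H(46 50 47 4f 58 36 36 2b 81 b6) = 9c b6; tag = H(2c 3a 2d 25 32 5c 5c 9c b6) = 9d57
m3: inner = H(46 50 47 4f 58 36 36 3d 4e c7) = 69 d9; tag = H(2c 3a 2d 25 32 5c 5c 69 d9) = c024
m4: inner = H(46 50 47 4f 58 36 36 02 32 7c) = 4d 53; tag = H(2c 3a 2d 25 32 5c 5c 4d 53) = 3a08 ← matches

4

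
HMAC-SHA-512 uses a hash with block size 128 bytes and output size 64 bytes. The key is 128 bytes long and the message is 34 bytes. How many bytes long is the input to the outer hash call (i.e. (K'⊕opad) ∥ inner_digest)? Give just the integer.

Key is 128 ≤ 128 bytes, zero-padded: |K'| = 128.
Outer input = (K'⊕opad) ∥ H(inner) → 128 + 64 = 192 bytes.

192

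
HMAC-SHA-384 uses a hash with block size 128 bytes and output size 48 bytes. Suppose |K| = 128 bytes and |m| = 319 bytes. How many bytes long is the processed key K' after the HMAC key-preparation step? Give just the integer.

Key is 128 ≤ 128 bytes, zero-padded: |K'| = 128.

128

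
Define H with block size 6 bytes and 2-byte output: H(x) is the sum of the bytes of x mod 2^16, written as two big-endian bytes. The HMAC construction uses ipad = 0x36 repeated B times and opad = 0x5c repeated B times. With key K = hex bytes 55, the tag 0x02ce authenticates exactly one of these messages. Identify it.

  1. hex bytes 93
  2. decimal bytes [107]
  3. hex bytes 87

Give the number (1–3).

Key hex bytes 55 is 1 byte ≤ B = 6; zero-pad to 6 bytes: K' = 55 00 00 00 00 00.
K' ⊕ ipad = 63 36 36 36 36 36; K' ⊕ opad = 09 5c 5c 5c 5c 5c.
m1: inner = H(63 36 36 36 36 36 93) = 02 04; tag = H(09 5c 5c 5c 5c 5c 02 04) = 01db
m2: inner = H(63 36 36 36 36 36 6b) = 01 dc; tag = H(09 5c 5c 5c 5c 5c 01 dc) = 02b2
m3: inner = H(63 36 36 36 36 36 87) = 01 f8; tag = H(09 5c 5c 5c 5c 5c 01 f8) = 02ce ← matches

3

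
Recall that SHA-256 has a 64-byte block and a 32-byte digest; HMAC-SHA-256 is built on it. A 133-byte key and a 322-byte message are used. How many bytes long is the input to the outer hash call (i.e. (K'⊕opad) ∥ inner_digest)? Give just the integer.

96

Key is 133 > 64 bytes, so it is hashed to 32 bytes then zero-padded to 64: |K'| = 64.
Outer input = (K'⊕opad) ∥ H(inner) → 64 + 32 = 96 bytes.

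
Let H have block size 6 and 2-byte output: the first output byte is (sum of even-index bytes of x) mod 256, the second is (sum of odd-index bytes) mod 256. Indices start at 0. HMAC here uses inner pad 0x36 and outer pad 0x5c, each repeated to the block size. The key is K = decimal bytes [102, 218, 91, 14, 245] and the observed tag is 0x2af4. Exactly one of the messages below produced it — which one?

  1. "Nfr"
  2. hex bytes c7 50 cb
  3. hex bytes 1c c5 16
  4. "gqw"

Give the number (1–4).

Key decimal bytes [102, 218, 91, 14, 245] = 66 da 5b 0e f5 is 5 bytes ≤ B = 6; zero-pad to 6 bytes: K' = 66 da 5b 0e f5 00.
K' ⊕ ipad = 50 ec 6d 38 c3 36; K' ⊕ opad = 3a 86 07 52 a9 5c.
m1: inner = H(50 ec 6d 38 c3 36 4e 66 72) = 40 c0; tag = H(3a 86 07 52 a9 5c 40 c0) = 2af4 ← matches
m2: inner = H(50 ec 6d 38 c3 36 c7 50 cb) = 12 aa; tag = H(3a 86 07 52 a9 5c 12 aa) = fcde
m3: inner = H(50 ec 6d 38 c3 36 1c c5 16) = b2 1f; tag = H(3a 86 07 52 a9 5c b2 1f) = 9c53
m4: inner = H(50 ec 6d 38 c3 36 67 71 77) = 5e cb; tag = H(3a 86 07 52 a9 5c 5e cb) = 48ff

1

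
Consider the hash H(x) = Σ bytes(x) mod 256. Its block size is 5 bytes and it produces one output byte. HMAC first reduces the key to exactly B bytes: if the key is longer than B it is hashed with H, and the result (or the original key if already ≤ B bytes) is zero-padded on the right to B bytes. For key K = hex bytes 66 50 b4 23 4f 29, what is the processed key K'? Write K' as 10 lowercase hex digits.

|K| = 6 > B = 5, so first hash the key.
H(K): sum = 102+80+180+35+79+41 = 517; mod 256 = 5 → 05.
Zero-pad H(K) = 05 to 5 bytes: K' = 05 00 00 00 00.

0500000000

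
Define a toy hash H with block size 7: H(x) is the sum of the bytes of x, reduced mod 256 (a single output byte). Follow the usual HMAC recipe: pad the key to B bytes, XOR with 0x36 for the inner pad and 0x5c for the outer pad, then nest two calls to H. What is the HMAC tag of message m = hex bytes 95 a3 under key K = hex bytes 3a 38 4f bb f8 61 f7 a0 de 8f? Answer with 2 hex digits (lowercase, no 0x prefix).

18

Key hex bytes 3a 38 4f bb f8 61 f7 a0 de 8f is 10 bytes > B = 7, so hash it first: H(key) = d9, then zero-pad to 7 bytes: K' = d9 00 00 00 00 00 00.
K' ⊕ ipad = ef 36 36 36 36 36 36.  K' ⊕ opad = 85 5c 5c 5c 5c 5c 5c.
Inner input = (K'⊕ipad) ∥ m = ef 36 36 36 36 36 36 ∥ 95 a3.
Inner hash: sum = 239+54+54+54+54+54+54+149+163 = 875; mod 256 = 107 → 6b.
Outer input = (K'⊕opad) ∥ inner = 85 5c 5c 5c 5c 5c 5c ∥ 6b.
Outer hash (tag): sum = 133+92+92+92+92+92+92+107 = 792; mod 256 = 24 → 18.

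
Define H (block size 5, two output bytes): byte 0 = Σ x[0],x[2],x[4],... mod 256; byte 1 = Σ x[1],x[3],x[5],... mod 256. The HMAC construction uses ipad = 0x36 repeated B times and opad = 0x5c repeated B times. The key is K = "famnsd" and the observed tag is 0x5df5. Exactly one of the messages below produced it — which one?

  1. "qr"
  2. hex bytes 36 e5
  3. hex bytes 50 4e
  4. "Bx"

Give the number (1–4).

3

Key "famnsd" = 66 61 6d 6e 73 64 is 6 bytes > B = 5, so hash it first: H(key) = 46 33, then zero-pad to 5 bytes: K' = 46 33 00 00 00.
K' ⊕ ipad = 70 05 36 36 36; K' ⊕ opad = 1a 6f 5c 5c 5c.
m1: inner = H(70 05 36 36 36 71 72) = 4e ac; tag = H(1a 6f 5c 5c 5c 4e ac) = 7e19
m2: inner = H(70 05 36 36 36 36 e5) = c1 71; tag = H(1a 6f 5c 5c 5c c1 71) = 438c
m3: inner = H(70 05 36 36 36 50 4e) = 2a 8b; tag = H(1a 6f 5c 5c 5c 2a 8b) = 5df5 ← matches
m4: inner = H(70 05 36 36 36 42 78) = 54 7d; tag = H(1a 6f 5c 5c 5c 54 7d) = 4f1f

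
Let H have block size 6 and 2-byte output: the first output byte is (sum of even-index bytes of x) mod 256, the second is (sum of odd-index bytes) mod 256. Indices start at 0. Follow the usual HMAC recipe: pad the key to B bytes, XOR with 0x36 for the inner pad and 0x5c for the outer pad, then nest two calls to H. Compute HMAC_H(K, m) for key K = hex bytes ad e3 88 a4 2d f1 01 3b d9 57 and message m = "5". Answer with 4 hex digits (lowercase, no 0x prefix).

Key hex bytes ad e3 88 a4 2d f1 01 3b d9 57 is 10 bytes > B = 6, so hash it first: H(key) = 3c 0a, then zero-pad to 6 bytes: K' = 3c 0a 00 00 00 00.
K' ⊕ ipad = 0a 3c 36 36 36 36.  K' ⊕ opad = 60 56 5c 5c 5c 5c.
Inner input = (K'⊕ipad) ∥ m = 0a 3c 36 36 36 36 ∥ 35.
Inner hash: even-index sum = 171 mod 256 = 171; odd-index sum = 168 mod 256 = 168 → ab a8.
Outer input = (K'⊕opad) ∥ inner = 60 56 5c 5c 5c 5c ∥ ab a8.
Outer hash (tag): even-index sum = 451 mod 256 = 195; odd-index sum = 438 mod 256 = 182 → c3 b6.

c3b6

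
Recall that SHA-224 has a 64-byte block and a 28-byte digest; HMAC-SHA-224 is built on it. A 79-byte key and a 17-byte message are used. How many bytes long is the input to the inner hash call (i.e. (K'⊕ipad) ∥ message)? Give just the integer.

Key is 79 > 64 bytes, so it is hashed to 28 bytes then zero-padded to 64: |K'| = 64.
Inner input = (K'⊕ipad) ∥ m → 64 + 17 = 81 bytes.

81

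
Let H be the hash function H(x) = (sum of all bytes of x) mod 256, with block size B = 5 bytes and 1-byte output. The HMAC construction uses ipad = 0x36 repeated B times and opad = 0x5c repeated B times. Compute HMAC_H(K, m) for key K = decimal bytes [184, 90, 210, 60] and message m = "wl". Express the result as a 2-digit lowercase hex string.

35

Key decimal bytes [184, 90, 210, 60] = b8 5a d2 3c is 4 bytes ≤ B = 5; zero-pad to 5 bytes: K' = b8 5a d2 3c 00.
K' ⊕ ipad = 8e 6c e4 0a 36.  K' ⊕ opad = e4 06 8e 60 5c.
Inner input = (K'⊕ipad) ∥ m = 8e 6c e4 0a 36 ∥ 77 6c.
Inner hash: sum = 142+108+228+10+54+119+108 = 769; mod 256 = 1 → 01.
Outer input = (K'⊕opad) ∥ inner = e4 06 8e 60 5c ∥ 01.
Outer hash (tag): sum = 228+6+142+96+92+1 = 565; mod 256 = 53 → 35.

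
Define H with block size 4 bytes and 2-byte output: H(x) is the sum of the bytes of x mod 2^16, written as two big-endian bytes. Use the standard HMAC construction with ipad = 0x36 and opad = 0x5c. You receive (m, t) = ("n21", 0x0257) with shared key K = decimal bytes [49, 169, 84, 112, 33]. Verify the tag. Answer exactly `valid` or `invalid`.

Key decimal bytes [49, 169, 84, 112, 33] = 31 a9 54 70 21 is 5 bytes > B = 4, so hash it first: H(key) = 01 bf, then zero-pad to 4 bytes: K' = 01 bf 00 00.
K' ⊕ ipad = 37 89 36 36; K' ⊕ opad = 5d e3 5c 5c.
Inner hash: sum = 55+137+54+54+110+50+49 = 509 → 01 fd.
Outer hash (recomputed tag): sum = 93+227+92+92+1+253 = 758 → 02 f6.
Recomputed tag = 02f6; claimed = 0257 → mismatch.

invalid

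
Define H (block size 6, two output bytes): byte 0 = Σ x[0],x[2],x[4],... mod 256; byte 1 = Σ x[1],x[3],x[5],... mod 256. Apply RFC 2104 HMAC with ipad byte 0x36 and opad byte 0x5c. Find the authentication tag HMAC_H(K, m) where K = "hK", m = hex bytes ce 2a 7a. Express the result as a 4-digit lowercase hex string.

Key "hK" = 68 4b is 2 bytes ≤ B = 6; zero-pad to 6 bytes: K' = 68 4b 00 00 00 00.
K' ⊕ ipad = 5e 7d 36 36 36 36.  K' ⊕ opad = 34 17 5c 5c 5c 5c.
Inner input = (K'⊕ipad) ∥ m = 5e 7d 36 36 36 36 ∥ ce 2a 7a.
Inner hash: even-index sum = 530 mod 256 = 18; odd-index sum = 275 mod 256 = 19 → 12 13.
Outer input = (K'⊕opad) ∥ inner = 34 17 5c 5c 5c 5c ∥ 12 13.
Outer hash (tag): even-index sum = 254 mod 256 = 254; odd-index sum = 226 mod 256 = 226 → fe e2.

fee2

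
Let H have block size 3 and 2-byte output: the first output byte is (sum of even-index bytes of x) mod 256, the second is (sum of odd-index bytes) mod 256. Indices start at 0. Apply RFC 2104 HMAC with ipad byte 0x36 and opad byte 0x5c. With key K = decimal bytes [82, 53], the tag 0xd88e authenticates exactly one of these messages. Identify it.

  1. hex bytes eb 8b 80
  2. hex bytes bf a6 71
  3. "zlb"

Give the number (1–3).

1

Key decimal bytes [82, 53] = 52 35 is 2 bytes ≤ B = 3; zero-pad to 3 bytes: K' = 52 35 00.
K' ⊕ ipad = 64 03 36; K' ⊕ opad = 0e 69 5c.
m1: inner = H(64 03 36 eb 8b 80) = 25 6e; tag = H(0e 69 5c 25 6e) = d88e ← matches
m2: inner = H(64 03 36 bf a6 71) = 40 33; tag = H(0e 69 5c 40 33) = 9da9
m3: inner = H(64 03 36 7a 6c 62) = 06 df; tag = H(0e 69 5c 06 df) = 496f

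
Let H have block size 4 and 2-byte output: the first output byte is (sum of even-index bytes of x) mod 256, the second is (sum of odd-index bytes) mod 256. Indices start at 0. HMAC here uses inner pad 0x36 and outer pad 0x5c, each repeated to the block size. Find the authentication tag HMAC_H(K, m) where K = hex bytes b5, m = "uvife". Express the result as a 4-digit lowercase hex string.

Key hex bytes b5 is 1 byte ≤ B = 4; zero-pad to 4 bytes: K' = b5 00 00 00.
K' ⊕ ipad = 83 36 36 36.  K' ⊕ opad = e9 5c 5c 5c.
Inner input = (K'⊕ipad) ∥ m = 83 36 36 36 ∥ 75 76 69 66 65.
Inner hash: even-index sum = 508 mod 256 = 252; odd-index sum = 328 mod 256 = 72 → fc 48.
Outer input = (K'⊕opad) ∥ inner = e9 5c 5c 5c ∥ fc 48.
Outer hash (tag): even-index sum = 577 mod 256 = 65; odd-index sum = 256 mod 256 = 0 → 41 00.

4100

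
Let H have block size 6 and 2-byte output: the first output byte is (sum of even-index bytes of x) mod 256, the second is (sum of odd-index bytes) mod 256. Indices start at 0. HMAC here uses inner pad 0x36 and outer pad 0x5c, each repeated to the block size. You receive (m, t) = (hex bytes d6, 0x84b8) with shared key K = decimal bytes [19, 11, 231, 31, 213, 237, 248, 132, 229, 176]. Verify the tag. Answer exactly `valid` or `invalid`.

valid

Key decimal bytes [19, 11, 231, 31, 213, 237, 248, 132, 229, 176] = 13 0b e7 1f d5 ed f8 84 e5 b0 is 10 bytes > B = 6, so hash it first: H(key) = ac 4b, then zero-pad to 6 bytes: K' = ac 4b 00 00 00 00.
K' ⊕ ipad = 9a 7d 36 36 36 36; K' ⊕ opad = f0 17 5c 5c 5c 5c.
Inner hash: even-index sum = 476 mod 256 = 220; odd-index sum = 233 mod 256 = 233 → dc e9.
Outer hash (recomputed tag): even-index sum = 644 mod 256 = 132; odd-index sum = 440 mod 256 = 184 → 84 b8.
Recomputed tag = 84b8; claimed = 84b8 → match.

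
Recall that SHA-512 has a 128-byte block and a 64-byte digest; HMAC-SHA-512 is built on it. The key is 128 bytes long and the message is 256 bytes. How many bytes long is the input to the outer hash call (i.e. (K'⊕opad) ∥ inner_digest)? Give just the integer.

192

Key is 128 ≤ 128 bytes, zero-padded: |K'| = 128.
Outer input = (K'⊕opad) ∥ H(inner) → 128 + 64 = 192 bytes.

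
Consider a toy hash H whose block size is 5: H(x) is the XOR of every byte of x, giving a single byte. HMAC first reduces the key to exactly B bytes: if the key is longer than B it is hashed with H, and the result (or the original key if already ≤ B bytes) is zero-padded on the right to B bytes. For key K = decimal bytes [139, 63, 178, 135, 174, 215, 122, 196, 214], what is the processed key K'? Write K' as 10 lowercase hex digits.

|K| = 9 > B = 5, so first hash the key.
H(K): XOR 8b⊕3f⊕b2⊕87⊕ae⊕d7⊕7a⊕c4⊕d6 = 90.
Zero-pad H(K) = 90 to 5 bytes: K' = 90 00 00 00 00.

9000000000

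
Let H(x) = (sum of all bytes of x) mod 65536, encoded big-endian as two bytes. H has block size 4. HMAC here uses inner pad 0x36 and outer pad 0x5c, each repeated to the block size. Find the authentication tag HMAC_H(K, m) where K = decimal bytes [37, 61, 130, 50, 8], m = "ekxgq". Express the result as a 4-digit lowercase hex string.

0244

Key decimal bytes [37, 61, 130, 50, 8] = 25 3d 82 32 08 is 5 bytes > B = 4, so hash it first: H(key) = 01 1e, then zero-pad to 4 bytes: K' = 01 1e 00 00.
K' ⊕ ipad = 37 28 36 36.  K' ⊕ opad = 5d 42 5c 5c.
Inner input = (K'⊕ipad) ∥ m = 37 28 36 36 ∥ 65 6b 78 67 71.
Inner hash: sum = 55+40+54+54+101+107+120+103+113 = 747 → 02 eb.
Outer input = (K'⊕opad) ∥ inner = 5d 42 5c 5c ∥ 02 eb.
Outer hash (tag): sum = 93+66+92+92+2+235 = 580 → 02 44.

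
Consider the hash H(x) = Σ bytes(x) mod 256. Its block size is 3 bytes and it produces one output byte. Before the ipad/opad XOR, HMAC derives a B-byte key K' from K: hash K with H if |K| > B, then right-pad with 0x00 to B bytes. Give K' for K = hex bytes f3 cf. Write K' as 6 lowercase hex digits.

Key hex bytes f3 cf is 2 bytes ≤ B = 3; zero-pad to 3 bytes: K' = f3 cf 00.

f3cf00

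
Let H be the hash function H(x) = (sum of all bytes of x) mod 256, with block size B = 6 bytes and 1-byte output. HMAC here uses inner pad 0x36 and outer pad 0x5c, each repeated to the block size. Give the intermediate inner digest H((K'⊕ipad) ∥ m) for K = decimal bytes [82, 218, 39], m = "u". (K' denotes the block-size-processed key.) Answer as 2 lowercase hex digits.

Key decimal bytes [82, 218, 39] = 52 da 27 is 3 bytes ≤ B = 6; zero-pad to 6 bytes: K' = 52 da 27 00 00 00.
K' ⊕ ipad = 64 ec 11 36 36 36.
Inner input = 64 ec 11 36 36 36 ∥ 75.
Inner hash: sum = 100+236+17+54+54+54+117 = 632; mod 256 = 120 → 78.

78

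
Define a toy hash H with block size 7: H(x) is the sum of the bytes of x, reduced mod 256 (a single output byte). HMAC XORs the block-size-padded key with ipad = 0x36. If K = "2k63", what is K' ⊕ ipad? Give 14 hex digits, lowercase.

Key "2k63" = 32 6b 36 33 is 4 bytes ≤ B = 7; zero-pad to 7 bytes: K' = 32 6b 36 33 00 00 00.
XOR each byte with 0x36: 32⊕36=04, 6b⊕36=5d, 36⊕36=00, 33⊕36=05, 00⊕36=36, 00⊕36=36, 00⊕36=36.

045d0005363636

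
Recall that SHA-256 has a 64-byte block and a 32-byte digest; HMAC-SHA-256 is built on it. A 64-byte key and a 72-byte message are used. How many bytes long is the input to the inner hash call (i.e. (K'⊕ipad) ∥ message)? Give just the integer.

Key is 64 ≤ 64 bytes, zero-padded: |K'| = 64.
Inner input = (K'⊕ipad) ∥ m → 64 + 72 = 136 bytes.

136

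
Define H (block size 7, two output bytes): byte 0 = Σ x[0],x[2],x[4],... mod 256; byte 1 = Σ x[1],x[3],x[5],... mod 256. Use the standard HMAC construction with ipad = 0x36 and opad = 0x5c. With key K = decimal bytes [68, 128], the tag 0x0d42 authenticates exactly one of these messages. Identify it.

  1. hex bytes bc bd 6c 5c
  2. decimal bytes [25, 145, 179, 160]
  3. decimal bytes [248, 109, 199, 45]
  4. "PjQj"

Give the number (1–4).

3

Key decimal bytes [68, 128] = 44 80 is 2 bytes ≤ B = 7; zero-pad to 7 bytes: K' = 44 80 00 00 00 00 00.
K' ⊕ ipad = 72 b6 36 36 36 36 36; K' ⊕ opad = 18 dc 5c 5c 5c 5c 5c.
m1: inner = H(72 b6 36 36 36 36 36 bc bd 6c 5c) = 2d 4a; tag = H(18 dc 5c 5c 5c 5c 5c 2d 4a) = 76c1
m2: inner = H(72 b6 36 36 36 36 36 19 91 b3 a0) = 45 ee; tag = H(18 dc 5c 5c 5c 5c 5c 45 ee) = 1ad9
m3: inner = H(72 b6 36 36 36 36 36 f8 6d c7 2d) = ae e1; tag = H(18 dc 5c 5c 5c 5c 5c ae e1) = 0d42 ← matches
m4: inner = H(72 b6 36 36 36 36 36 50 6a 51 6a) = e8 c3; tag = H(18 dc 5c 5c 5c 5c 5c e8 c3) = ef7c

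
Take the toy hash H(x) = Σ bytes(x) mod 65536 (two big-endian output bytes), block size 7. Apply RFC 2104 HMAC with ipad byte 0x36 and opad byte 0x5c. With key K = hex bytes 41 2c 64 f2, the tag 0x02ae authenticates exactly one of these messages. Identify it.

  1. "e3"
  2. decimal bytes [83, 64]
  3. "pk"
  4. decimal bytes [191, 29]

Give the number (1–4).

Key hex bytes 41 2c 64 f2 is 4 bytes ≤ B = 7; zero-pad to 7 bytes: K' = 41 2c 64 f2 00 00 00.
K' ⊕ ipad = 77 1a 52 c4 36 36 36; K' ⊕ opad = 1d 70 38 ae 5c 5c 5c.
m1: inner = H(77 1a 52 c4 36 36 36 65 33) = 02 e1; tag = H(1d 70 38 ae 5c 5c 5c 02 e1) = 036a
m2: inner = H(77 1a 52 c4 36 36 36 53 40) = 02 dc; tag = H(1d 70 38 ae 5c 5c 5c 02 dc) = 0365
m3: inner = H(77 1a 52 c4 36 36 36 70 6b) = 03 24; tag = H(1d 70 38 ae 5c 5c 5c 03 24) = 02ae ← matches
m4: inner = H(77 1a 52 c4 36 36 36 bf 1d) = 03 25; tag = H(1d 70 38 ae 5c 5c 5c 03 25) = 02af

3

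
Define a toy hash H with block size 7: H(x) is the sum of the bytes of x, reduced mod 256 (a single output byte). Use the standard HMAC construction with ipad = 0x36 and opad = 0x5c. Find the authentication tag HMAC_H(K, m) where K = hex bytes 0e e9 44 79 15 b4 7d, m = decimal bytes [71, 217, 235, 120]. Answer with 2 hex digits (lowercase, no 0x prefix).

e1

Key hex bytes 0e e9 44 79 15 b4 7d is exactly B = 7 bytes: K' = 0e e9 44 79 15 b4 7d.
K' ⊕ ipad = 38 df 72 4f 23 82 4b.  K' ⊕ opad = 52 b5 18 25 49 e8 21.
Inner input = (K'⊕ipad) ∥ m = 38 df 72 4f 23 82 4b ∥ 47 d9 eb 78.
Inner hash: sum = 56+223+114+79+35+130+75+71+217+235+120 = 1355; mod 256 = 75 → 4b.
Outer input = (K'⊕opad) ∥ inner = 52 b5 18 25 49 e8 21 ∥ 4b.
Outer hash (tag): sum = 82+181+24+37+73+232+33+75 = 737; mod 256 = 225 → e1.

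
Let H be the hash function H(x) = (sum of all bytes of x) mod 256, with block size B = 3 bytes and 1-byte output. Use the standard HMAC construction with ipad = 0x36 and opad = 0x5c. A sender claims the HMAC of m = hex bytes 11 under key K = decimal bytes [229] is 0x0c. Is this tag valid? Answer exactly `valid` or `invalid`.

Key decimal bytes [229] = e5 is 1 byte ≤ B = 3; zero-pad to 3 bytes: K' = e5 00 00.
K' ⊕ ipad = d3 36 36; K' ⊕ opad = b9 5c 5c.
Inner hash: sum = 211+54+54+17 = 336; mod 256 = 80 → 50.
Outer hash (recomputed tag): sum = 185+92+92+80 = 449; mod 256 = 193 → c1.
Recomputed tag = c1; claimed = 0c → mismatch.

invalid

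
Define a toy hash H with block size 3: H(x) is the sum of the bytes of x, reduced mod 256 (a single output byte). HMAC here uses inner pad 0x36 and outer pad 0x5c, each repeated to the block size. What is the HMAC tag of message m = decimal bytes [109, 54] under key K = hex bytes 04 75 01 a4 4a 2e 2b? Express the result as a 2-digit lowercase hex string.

5b

Key hex bytes 04 75 01 a4 4a 2e 2b is 7 bytes > B = 3, so hash it first: H(key) = c1, then zero-pad to 3 bytes: K' = c1 00 00.
K' ⊕ ipad = f7 36 36.  K' ⊕ opad = 9d 5c 5c.
Inner input = (K'⊕ipad) ∥ m = f7 36 36 ∥ 6d 36.
Inner hash: sum = 247+54+54+109+54 = 518; mod 256 = 6 → 06.
Outer input = (K'⊕opad) ∥ inner = 9d 5c 5c ∥ 06.
Outer hash (tag): sum = 157+92+92+6 = 347; mod 256 = 91 → 5b.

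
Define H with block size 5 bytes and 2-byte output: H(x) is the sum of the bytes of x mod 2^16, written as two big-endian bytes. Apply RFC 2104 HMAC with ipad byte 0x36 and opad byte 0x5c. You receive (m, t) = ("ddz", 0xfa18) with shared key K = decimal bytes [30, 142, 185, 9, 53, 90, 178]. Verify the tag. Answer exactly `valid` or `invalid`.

Key decimal bytes [30, 142, 185, 9, 53, 90, 178] = 1e 8e b9 09 35 5a b2 is 7 bytes > B = 5, so hash it first: H(key) = 02 af, then zero-pad to 5 bytes: K' = 02 af 00 00 00.
K' ⊕ ipad = 34 99 36 36 36; K' ⊕ opad = 5e f3 5c 5c 5c.
Inner hash: sum = 52+153+54+54+54+100+100+122 = 689 → 02 b1.
Outer hash (recomputed tag): sum = 94+243+92+92+92+2+177 = 792 → 03 18.
Recomputed tag = 0318; claimed = fa18 → mismatch.

invalid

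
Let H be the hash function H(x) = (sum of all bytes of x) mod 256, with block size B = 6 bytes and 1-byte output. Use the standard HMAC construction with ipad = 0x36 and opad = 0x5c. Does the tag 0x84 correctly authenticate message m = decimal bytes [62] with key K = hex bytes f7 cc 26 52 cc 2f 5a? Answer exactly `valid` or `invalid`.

invalid

Key hex bytes f7 cc 26 52 cc 2f 5a is 7 bytes > B = 6, so hash it first: H(key) = 90, then zero-pad to 6 bytes: K' = 90 00 00 00 00 00.
K' ⊕ ipad = a6 36 36 36 36 36; K' ⊕ opad = cc 5c 5c 5c 5c 5c.
Inner hash: sum = 166+54+54+54+54+54+62 = 498; mod 256 = 242 → f2.
Outer hash (recomputed tag): sum = 204+92+92+92+92+92+242 = 906; mod 256 = 138 → 8a.
Recomputed tag = 8a; claimed = 84 → mismatch.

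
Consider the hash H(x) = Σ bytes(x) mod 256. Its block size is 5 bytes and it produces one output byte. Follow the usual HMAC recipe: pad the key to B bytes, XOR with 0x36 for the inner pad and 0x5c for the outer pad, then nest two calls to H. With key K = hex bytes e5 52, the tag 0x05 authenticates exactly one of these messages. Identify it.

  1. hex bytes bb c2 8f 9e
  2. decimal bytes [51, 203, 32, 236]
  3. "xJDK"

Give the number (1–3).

Key hex bytes e5 52 is 2 bytes ≤ B = 5; zero-pad to 5 bytes: K' = e5 52 00 00 00.
K' ⊕ ipad = d3 64 36 36 36; K' ⊕ opad = b9 0e 5c 5c 5c.
m1: inner = H(d3 64 36 36 36 bb c2 8f 9e) = 83; tag = H(b9 0e 5c 5c 5c 83) = 5e
m2: inner = H(d3 64 36 36 36 33 cb 20 ec) = e3; tag = H(b9 0e 5c 5c 5c e3) = be
m3: inner = H(d3 64 36 36 36 78 4a 44 4b) = 2a; tag = H(b9 0e 5c 5c 5c 2a) = 05 ← matches

3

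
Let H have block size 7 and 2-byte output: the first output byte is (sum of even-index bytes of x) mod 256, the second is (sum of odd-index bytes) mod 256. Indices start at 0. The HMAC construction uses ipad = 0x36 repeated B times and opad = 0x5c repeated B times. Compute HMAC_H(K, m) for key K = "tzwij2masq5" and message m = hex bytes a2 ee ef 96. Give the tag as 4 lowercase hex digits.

18f5

Key "tzwij2masq5" = 74 7a 77 69 6a 32 6d 61 73 71 35 is 11 bytes > B = 7, so hash it first: H(key) = 6a e7, then zero-pad to 7 bytes: K' = 6a e7 00 00 00 00 00.
K' ⊕ ipad = 5c d1 36 36 36 36 36.  K' ⊕ opad = 36 bb 5c 5c 5c 5c 5c.
Inner input = (K'⊕ipad) ∥ m = 5c d1 36 36 36 36 36 ∥ a2 ee ef 96.
Inner hash: even-index sum = 642 mod 256 = 130; odd-index sum = 718 mod 256 = 206 → 82 ce.
Outer input = (K'⊕opad) ∥ inner = 36 bb 5c 5c 5c 5c 5c ∥ 82 ce.
Outer hash (tag): even-index sum = 536 mod 256 = 24; odd-index sum = 501 mod 256 = 245 → 18 f5.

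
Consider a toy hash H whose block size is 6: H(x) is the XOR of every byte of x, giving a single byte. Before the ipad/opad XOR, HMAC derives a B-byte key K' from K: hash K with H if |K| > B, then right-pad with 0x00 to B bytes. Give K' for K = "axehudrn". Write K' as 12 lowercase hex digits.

|K| = 8 > B = 6, so first hash the key.
H(K): XOR 61⊕78⊕65⊕68⊕75⊕64⊕72⊕6e = 19.
Zero-pad H(K) = 19 to 6 bytes: K' = 19 00 00 00 00 00.

190000000000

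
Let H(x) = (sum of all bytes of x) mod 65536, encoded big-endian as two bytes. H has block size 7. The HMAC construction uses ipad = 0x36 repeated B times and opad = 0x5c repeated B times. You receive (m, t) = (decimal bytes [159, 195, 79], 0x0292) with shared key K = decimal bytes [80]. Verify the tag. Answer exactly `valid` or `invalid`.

valid

Key decimal bytes [80] = 50 is 1 byte ≤ B = 7; zero-pad to 7 bytes: K' = 50 00 00 00 00 00 00.
K' ⊕ ipad = 66 36 36 36 36 36 36; K' ⊕ opad = 0c 5c 5c 5c 5c 5c 5c.
Inner hash: sum = 102+54+54+54+54+54+54+159+195+79 = 859 → 03 5b.
Outer hash (recomputed tag): sum = 12+92+92+92+92+92+92+3+91 = 658 → 02 92.
Recomputed tag = 0292; claimed = 0292 → match.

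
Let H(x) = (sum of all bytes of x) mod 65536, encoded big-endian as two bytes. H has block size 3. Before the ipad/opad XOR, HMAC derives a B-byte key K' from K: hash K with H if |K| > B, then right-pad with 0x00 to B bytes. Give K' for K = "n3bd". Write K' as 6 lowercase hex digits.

|K| = 4 > B = 3, so first hash the key.
H(K): sum = 110+51+98+100 = 359 → 01 67.
Zero-pad H(K) = 01 67 to 3 bytes: K' = 01 67 00.

016700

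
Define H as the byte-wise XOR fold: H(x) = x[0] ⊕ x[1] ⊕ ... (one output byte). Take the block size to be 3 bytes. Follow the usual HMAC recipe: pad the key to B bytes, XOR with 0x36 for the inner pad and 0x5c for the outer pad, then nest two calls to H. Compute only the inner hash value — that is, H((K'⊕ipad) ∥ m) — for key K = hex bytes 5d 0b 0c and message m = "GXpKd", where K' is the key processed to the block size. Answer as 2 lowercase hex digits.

2c

Key hex bytes 5d 0b 0c is exactly B = 3 bytes: K' = 5d 0b 0c.
K' ⊕ ipad = 6b 3d 3a.
Inner input = 6b 3d 3a ∥ 47 58 70 4b 64.
Inner hash: XOR 6b⊕3d⊕3a⊕47⊕58⊕70⊕4b⊕64 = 2c.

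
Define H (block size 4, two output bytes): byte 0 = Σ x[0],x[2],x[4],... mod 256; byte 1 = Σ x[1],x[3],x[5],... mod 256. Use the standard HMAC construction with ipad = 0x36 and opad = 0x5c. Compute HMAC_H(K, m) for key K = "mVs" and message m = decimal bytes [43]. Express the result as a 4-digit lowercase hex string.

2bfc

Key "mVs" = 6d 56 73 is 3 bytes ≤ B = 4; zero-pad to 4 bytes: K' = 6d 56 73 00.
K' ⊕ ipad = 5b 60 45 36.  K' ⊕ opad = 31 0a 2f 5c.
Inner input = (K'⊕ipad) ∥ m = 5b 60 45 36 ∥ 2b.
Inner hash: even-index sum = 203 mod 256 = 203; odd-index sum = 150 mod 256 = 150 → cb 96.
Outer input = (K'⊕opad) ∥ inner = 31 0a 2f 5c ∥ cb 96.
Outer hash (tag): even-index sum = 299 mod 256 = 43; odd-index sum = 252 mod 256 = 252 → 2b fc.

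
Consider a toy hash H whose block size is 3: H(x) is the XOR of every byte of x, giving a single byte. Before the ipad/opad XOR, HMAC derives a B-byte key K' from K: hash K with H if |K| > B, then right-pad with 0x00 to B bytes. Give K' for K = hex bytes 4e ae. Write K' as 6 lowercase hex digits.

4eae00

Key hex bytes 4e ae is 2 bytes ≤ B = 3; zero-pad to 3 bytes: K' = 4e ae 00.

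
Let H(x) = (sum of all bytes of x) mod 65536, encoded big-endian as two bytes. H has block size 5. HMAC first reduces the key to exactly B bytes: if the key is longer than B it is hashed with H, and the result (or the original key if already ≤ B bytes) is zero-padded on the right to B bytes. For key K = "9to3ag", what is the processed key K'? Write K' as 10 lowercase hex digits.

|K| = 6 > B = 5, so first hash the key.
H(K): sum = 57+116+111+51+97+103 = 535 → 02 17.
Zero-pad H(K) = 02 17 to 5 bytes: K' = 02 17 00 00 00.

0217000000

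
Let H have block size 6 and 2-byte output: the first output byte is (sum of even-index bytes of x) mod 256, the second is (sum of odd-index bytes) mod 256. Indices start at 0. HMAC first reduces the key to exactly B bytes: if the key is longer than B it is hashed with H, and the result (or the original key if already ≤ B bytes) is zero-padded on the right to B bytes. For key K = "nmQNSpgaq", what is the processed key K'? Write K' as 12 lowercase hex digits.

ea8c00000000

|K| = 9 > B = 6, so first hash the key.
H(K): even-index sum = 490 mod 256 = 234; odd-index sum = 396 mod 256 = 140 → ea 8c.
Zero-pad H(K) = ea 8c to 6 bytes: K' = ea 8c 00 00 00 00.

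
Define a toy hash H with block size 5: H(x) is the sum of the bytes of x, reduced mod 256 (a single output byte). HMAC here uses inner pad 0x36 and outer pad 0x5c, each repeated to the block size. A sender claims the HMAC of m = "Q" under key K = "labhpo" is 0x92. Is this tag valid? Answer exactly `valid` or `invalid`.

invalid

Key "labhpo" = 6c 61 62 68 70 6f is 6 bytes > B = 5, so hash it first: H(key) = 76, then zero-pad to 5 bytes: K' = 76 00 00 00 00.
K' ⊕ ipad = 40 36 36 36 36; K' ⊕ opad = 2a 5c 5c 5c 5c.
Inner hash: sum = 64+54+54+54+54+81 = 361; mod 256 = 105 → 69.
Outer hash (recomputed tag): sum = 42+92+92+92+92+105 = 515; mod 256 = 3 → 03.
Recomputed tag = 03; claimed = 92 → mismatch.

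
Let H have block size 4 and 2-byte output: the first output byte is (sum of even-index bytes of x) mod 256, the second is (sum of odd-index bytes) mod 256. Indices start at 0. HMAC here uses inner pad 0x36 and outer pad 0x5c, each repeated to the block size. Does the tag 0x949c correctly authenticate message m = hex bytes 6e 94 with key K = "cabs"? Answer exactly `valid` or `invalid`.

valid

Key "cabs" = 63 61 62 73 is exactly B = 4 bytes: K' = 63 61 62 73.
K' ⊕ ipad = 55 57 54 45; K' ⊕ opad = 3f 3d 3e 2f.
Inner hash: even-index sum = 279 mod 256 = 23; odd-index sum = 304 mod 256 = 48 → 17 30.
Outer hash (recomputed tag): even-index sum = 148 mod 256 = 148; odd-index sum = 156 mod 256 = 156 → 94 9c.
Recomputed tag = 949c; claimed = 949c → match.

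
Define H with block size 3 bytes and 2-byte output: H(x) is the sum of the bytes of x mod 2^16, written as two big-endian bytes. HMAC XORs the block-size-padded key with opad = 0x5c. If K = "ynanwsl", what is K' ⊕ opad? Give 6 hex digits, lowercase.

5f505c

Key "ynanwsl" = 79 6e 61 6e 77 73 6c is 7 bytes > B = 3, so hash it first: H(key) = 03 0c, then zero-pad to 3 bytes: K' = 03 0c 00.
XOR each byte with 0x5c: 03⊕5c=5f, 0c⊕5c=50, 00⊕5c=5c.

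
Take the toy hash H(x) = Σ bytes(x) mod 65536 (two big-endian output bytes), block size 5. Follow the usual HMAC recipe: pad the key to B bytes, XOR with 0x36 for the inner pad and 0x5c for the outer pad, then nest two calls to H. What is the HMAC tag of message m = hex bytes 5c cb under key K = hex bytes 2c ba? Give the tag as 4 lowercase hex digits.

Key hex bytes 2c ba is 2 bytes ≤ B = 5; zero-pad to 5 bytes: K' = 2c ba 00 00 00.
K' ⊕ ipad = 1a 8c 36 36 36.  K' ⊕ opad = 70 e6 5c 5c 5c.
Inner input = (K'⊕ipad) ∥ m = 1a 8c 36 36 36 ∥ 5c cb.
Inner hash: sum = 26+140+54+54+54+92+203 = 623 → 02 6f.
Outer input = (K'⊕opad) ∥ inner = 70 e6 5c 5c 5c ∥ 02 6f.
Outer hash (tag): sum = 112+230+92+92+92+2+111 = 731 → 02 db.

02db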